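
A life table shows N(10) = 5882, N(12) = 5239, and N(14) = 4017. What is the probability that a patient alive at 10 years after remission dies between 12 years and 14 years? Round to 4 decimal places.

0.2078

This is the probability of reaching 12 but not 14, conditional on being alive at 10: (N(12) − N(14)) / N(10).
= (5239 − 4017) / 5882 = 1222 / 5882 = 0.207752.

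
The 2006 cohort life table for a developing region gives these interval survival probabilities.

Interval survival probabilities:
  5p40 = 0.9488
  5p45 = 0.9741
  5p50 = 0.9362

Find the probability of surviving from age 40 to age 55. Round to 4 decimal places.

0.8653

Survival from 40 to 55 is the product of surviving each interval: 0.9488 × 0.9741 × 0.9362.
= 0.865260.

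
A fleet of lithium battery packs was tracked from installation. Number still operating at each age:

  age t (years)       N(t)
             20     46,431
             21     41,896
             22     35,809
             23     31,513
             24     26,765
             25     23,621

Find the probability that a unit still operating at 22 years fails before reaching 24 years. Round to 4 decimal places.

P(fail before 24 | operational at 22) = 1 − N(24)/N(22) = 1 − 26,765/35,809 = (9,044)/35,809 = 0.252562.

0.2526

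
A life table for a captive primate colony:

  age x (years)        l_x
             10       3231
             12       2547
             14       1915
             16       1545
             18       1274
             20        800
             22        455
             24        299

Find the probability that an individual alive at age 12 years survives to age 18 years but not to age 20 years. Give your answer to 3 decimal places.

0.186

This is the probability of reaching 18 but not 20, conditional on being alive at 12: (l_18 − l_20) / l_12.
= (1274 − 800) / 2547 = 474 / 2547 = 0.186101.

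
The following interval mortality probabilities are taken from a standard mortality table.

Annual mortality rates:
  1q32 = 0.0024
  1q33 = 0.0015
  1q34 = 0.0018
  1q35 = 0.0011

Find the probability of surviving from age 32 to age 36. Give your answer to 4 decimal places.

0.9932

Chaining the interval survival probabilities: (1 − 0.0024) × (1 − 0.0015) × (1 − 0.0018) × (1 − 0.0011).
= 0.9976 × 0.9985 × 0.9982 × 0.9989 = 0.993217.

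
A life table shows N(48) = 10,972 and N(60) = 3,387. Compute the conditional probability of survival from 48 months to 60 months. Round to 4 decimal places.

0.3087

The conditional survival probability is N(60)/N(48) = 3,387/10,972 = 0.308695.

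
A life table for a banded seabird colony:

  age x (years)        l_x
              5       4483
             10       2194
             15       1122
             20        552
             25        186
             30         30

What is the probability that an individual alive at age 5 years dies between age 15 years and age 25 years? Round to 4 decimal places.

0.2088

This is the probability of reaching 15 but not 25, conditional on being alive at 5: (l_15 − l_25) / l_5.
= (1122 − 186) / 4483 = 936 / 4483 = 0.208789.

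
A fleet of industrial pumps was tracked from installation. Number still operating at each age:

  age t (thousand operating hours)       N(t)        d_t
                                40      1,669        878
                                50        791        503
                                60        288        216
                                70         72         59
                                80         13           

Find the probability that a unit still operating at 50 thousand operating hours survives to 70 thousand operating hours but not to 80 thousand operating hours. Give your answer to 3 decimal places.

This is the probability of reaching 70 but not 80, conditional on being operational at 50: (N(70) − N(80)) / N(50).
= (72 − 13) / 791 = 59 / 791 = 0.074589.

0.075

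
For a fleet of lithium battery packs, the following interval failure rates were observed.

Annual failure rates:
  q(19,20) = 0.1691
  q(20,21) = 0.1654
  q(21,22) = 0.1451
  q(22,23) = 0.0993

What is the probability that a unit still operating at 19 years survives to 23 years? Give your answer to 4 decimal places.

Survival from 19 to 23 is the product of surviving each interval: (1 − 0.1691) × (1 − 0.1654) × (1 − 0.1451) × (1 − 0.0993).
= 0.8309 × 0.8346 × 0.8549 × 0.9007 = 0.533977.

0.5340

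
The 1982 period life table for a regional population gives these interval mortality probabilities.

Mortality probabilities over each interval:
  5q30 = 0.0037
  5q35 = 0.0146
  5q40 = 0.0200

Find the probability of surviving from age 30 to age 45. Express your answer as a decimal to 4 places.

The overall survival probability is (1 − 0.0037) × (1 − 0.0146) × (1 − 0.0200).
= 0.9963 × 0.9854 × 0.9800 = 0.962119.

0.9621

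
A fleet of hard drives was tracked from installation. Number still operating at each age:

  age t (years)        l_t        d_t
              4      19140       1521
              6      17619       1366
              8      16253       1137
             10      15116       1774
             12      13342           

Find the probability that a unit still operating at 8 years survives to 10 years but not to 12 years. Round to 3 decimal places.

This is the probability of reaching 10 but not 12, conditional on being operational at 8: (l_10 − l_12) / l_8.
= (15116 − 13342) / 16253 = 1774 / 16253 = 0.109149.

0.109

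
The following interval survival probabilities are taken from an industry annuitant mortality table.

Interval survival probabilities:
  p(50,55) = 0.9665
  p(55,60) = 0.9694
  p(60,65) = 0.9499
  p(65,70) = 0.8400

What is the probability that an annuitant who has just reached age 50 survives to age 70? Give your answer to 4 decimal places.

Survival from 50 to 70 is the product of surviving each interval: 0.9665 × 0.9694 × 0.9499 × 0.8400.
= 0.747588.

0.7476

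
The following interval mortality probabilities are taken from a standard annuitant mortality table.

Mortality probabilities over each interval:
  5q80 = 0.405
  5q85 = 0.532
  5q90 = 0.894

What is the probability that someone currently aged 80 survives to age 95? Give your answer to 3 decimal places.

The overall survival probability is (1 − 0.405) × (1 − 0.532) × (1 − 0.894).
= 0.595 × 0.468 × 0.106 = 0.029517.

0.030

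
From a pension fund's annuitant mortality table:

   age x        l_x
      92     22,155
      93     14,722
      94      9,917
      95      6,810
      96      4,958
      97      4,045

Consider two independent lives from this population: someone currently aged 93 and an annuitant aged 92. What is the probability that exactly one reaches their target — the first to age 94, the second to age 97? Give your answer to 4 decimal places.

0.6102

p₁ = l_94/l_93 = 9,917/14,722 = 0.673618; p₂ = l_97/l_92 = 4,045/22,155 = 0.182577.
P(exactly one) = p₁(1−p₂) + (1−p₁)p₂ = 0.550631 + 0.059590 = 0.610221.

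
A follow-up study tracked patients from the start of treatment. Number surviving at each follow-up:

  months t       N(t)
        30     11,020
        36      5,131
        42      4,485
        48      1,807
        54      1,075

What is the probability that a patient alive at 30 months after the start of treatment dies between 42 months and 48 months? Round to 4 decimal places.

0.2430

This is the probability of reaching 42 but not 48, conditional on being alive at 30: (N(42) − N(48)) / N(30).
= (4,485 − 1,807) / 11,020 = 2,678 / 11,020 = 0.243013.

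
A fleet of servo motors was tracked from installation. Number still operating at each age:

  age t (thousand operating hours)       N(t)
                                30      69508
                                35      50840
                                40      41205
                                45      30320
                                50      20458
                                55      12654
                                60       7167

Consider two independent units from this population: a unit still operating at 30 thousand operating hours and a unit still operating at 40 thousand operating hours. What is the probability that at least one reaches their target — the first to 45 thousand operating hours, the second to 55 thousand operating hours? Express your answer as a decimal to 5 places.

0.60935

p₁ = N(45)/N(30) = 30320/69508 = 0.436209; p₂ = N(55)/N(40) = 12654/41205 = 0.307099.
P(at least one) = 1 − (1−p₁)(1−p₂) = 1 − 0.563791 × 0.692901 = 0.609349.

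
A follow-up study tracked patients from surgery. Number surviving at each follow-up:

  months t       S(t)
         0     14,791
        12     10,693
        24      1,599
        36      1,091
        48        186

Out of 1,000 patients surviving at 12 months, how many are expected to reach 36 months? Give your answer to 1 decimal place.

102.0

The relevant probability is 1,091/10,693 = 0.102029.
Expected number = 1,000 × 0.102029 = 102.0.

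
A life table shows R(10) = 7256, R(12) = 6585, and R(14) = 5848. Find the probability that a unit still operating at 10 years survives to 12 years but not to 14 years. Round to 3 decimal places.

This is the probability of reaching 12 but not 14, conditional on being operational at 10: (R(12) − R(14)) / R(10).
= (6585 − 5848) / 7256 = 737 / 7256 = 0.101571.

0.102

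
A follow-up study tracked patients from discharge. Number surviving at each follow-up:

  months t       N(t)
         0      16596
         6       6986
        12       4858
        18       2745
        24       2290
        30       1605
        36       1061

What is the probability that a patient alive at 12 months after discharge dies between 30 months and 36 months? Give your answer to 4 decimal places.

0.1120

This is the probability of reaching 30 but not 36, conditional on being alive at 12: (N(30) − N(36)) / N(12).
= (1605 − 1061) / 4858 = 544 / 4858 = 0.111980.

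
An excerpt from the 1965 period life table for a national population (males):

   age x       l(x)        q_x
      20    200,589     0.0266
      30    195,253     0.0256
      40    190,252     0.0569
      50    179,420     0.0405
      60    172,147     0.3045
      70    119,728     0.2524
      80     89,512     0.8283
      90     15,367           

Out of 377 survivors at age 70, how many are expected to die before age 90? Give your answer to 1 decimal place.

328.6

The relevant probability is 1 − 15,367/119,728 = 0.871651.
Expected number = 377 × 0.871651 = 328.6.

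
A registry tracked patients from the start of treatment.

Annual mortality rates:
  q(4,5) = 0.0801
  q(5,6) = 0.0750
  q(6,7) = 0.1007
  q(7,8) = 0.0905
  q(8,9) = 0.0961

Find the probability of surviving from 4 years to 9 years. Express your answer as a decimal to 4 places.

Chaining the interval survival probabilities: (1 − 0.0801) × (1 − 0.0750) × (1 − 0.1007) × (1 − 0.0905) × (1 − 0.0961).
= 0.9199 × 0.9250 × 0.8993 × 0.9095 × 0.9039 = 0.629086.

0.6291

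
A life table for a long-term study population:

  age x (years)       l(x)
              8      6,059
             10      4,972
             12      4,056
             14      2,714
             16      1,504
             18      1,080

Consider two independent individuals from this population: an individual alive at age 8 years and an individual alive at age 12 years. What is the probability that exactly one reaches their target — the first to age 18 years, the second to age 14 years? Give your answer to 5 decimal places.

p₁ = l(18)/l(8) = 1,080/6,059 = 0.178247; p₂ = l(14)/l(12) = 2,714/4,056 = 0.669132.
P(exactly one) = p₁(1−p₂) + (1−p₁)p₂ = 0.058976 + 0.549861 = 0.608837.

0.60884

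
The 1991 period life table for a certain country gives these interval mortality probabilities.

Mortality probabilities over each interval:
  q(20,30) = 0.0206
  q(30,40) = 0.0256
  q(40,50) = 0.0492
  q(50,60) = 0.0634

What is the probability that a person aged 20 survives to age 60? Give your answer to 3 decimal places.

Chaining the interval survival probabilities: (1 − 0.0206) × (1 − 0.0256) × (1 − 0.0492) × (1 − 0.0634).
= 0.9794 × 0.9744 × 0.9508 × 0.9366 = 0.849847.

0.850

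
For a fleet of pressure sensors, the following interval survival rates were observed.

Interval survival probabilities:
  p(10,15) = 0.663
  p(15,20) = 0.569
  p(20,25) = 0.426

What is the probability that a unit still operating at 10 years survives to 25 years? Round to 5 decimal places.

Chaining the interval survival probabilities: 0.663 × 0.569 × 0.426.
= 0.160707.

0.16071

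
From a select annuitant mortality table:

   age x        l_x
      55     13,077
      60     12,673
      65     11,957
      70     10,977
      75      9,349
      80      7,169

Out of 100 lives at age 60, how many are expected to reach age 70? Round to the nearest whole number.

87

The relevant probability is 10,977/12,673 = 0.866172.
Expected number = 100 × 0.866172 = 87.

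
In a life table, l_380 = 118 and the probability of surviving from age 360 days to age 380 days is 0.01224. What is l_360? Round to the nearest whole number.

l_360 = l_380 / p = 118 / 0.01224 = 9641.

9641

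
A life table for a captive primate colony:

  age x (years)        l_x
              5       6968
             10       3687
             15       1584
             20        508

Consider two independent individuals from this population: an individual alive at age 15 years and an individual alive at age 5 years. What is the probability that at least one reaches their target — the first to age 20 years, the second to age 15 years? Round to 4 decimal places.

0.4751

p₁ = l_20/l_15 = 508/1584 = 0.320707; p₂ = l_15/l_5 = 1584/6968 = 0.227325.
P(at least one) = 1 − (1−p₁)(1−p₂) = 1 − 0.679293 × 0.772675 = 0.475127.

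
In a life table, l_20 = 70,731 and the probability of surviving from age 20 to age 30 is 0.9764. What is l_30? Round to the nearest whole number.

69062

l_30 = l_20 × p = 70,731 × 0.9764 = 69062.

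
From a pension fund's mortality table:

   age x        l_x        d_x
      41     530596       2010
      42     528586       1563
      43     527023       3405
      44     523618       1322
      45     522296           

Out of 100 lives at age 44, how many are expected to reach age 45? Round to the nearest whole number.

The relevant probability is 522296/523618 = 0.997475.
Expected number = 100 × 0.997475 = 100.

100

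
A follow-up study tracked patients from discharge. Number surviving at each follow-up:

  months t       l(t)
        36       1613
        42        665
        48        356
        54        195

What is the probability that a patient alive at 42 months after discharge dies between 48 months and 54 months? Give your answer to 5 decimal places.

0.24211

This is the probability of reaching 48 but not 54, conditional on being alive at 42: (l(48) − l(54)) / l(42).
= (356 − 195) / 665 = 161 / 665 = 0.242105.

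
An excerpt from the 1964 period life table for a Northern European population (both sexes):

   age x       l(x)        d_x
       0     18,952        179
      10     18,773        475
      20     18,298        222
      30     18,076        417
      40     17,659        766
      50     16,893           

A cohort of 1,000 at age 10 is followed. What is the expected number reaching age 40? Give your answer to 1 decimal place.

The relevant probability is 17,659/18,773 = 0.940659.
Expected number = 1,000 × 0.940659 = 940.7.

940.7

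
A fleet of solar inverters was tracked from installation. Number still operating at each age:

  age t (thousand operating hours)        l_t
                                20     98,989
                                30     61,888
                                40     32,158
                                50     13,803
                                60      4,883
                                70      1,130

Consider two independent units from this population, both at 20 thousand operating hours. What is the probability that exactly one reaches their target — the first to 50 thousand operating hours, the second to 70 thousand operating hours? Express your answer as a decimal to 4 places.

0.1477

p₁ = l_50/l_20 = 13,803/98,989 = 0.139440; p₂ = l_70/l_20 = 1,130/98,989 = 0.011415.
P(exactly one) = p₁(1−p₂) + (1−p₁)p₂ = 0.137848 + 0.009823 = 0.147672.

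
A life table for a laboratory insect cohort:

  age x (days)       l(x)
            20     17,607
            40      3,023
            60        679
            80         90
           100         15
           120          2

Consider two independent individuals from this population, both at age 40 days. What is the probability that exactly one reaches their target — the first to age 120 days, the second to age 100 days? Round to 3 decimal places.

p₁ = l(120)/l(40) = 2/3,023 = 0.000662; p₂ = l(100)/l(40) = 15/3,023 = 0.004962.
P(exactly one) = p₁(1−p₂) + (1−p₁)p₂ = 0.000659 + 0.004959 = 0.005617.

0.006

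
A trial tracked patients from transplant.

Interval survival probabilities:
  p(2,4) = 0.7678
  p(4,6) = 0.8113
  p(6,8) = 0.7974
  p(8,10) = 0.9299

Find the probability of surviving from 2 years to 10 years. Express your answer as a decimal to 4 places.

Chaining the interval survival probabilities: 0.7678 × 0.8113 × 0.7974 × 0.9299.
= 0.461894.

0.4619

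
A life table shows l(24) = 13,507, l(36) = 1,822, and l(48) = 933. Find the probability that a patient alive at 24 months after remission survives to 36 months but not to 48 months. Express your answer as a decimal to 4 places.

This is the probability of reaching 36 but not 48, conditional on being alive at 24: (l(36) − l(48)) / l(24).
= (1,822 − 933) / 13,507 = 889 / 13,507 = 0.065818.

0.0658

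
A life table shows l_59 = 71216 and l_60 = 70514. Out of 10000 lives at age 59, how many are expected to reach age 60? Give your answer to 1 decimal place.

The relevant probability is 70514/71216 = 0.990143.
Expected number = 10000 × 0.990143 = 9901.4.

9901.4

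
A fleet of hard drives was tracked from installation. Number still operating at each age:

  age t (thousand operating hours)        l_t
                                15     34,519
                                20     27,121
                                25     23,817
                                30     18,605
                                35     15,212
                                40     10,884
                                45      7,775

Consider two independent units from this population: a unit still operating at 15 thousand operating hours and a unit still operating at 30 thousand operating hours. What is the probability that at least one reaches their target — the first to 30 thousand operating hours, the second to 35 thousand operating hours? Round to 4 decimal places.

p₁ = l_30/l_15 = 18,605/34,519 = 0.538979; p₂ = l_35/l_30 = 15,212/18,605 = 0.817630.
P(at least one) = 1 − (1−p₁)(1−p₂) = 1 − 0.461021 × 0.182370 = 0.915924.

0.9159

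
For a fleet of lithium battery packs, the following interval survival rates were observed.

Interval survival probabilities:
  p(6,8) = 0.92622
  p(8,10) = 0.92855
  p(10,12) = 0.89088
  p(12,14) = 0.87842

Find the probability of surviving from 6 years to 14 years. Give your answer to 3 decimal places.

0.673

Chaining the interval survival probabilities: 0.92622 × 0.92855 × 0.89088 × 0.87842.
= 0.673040.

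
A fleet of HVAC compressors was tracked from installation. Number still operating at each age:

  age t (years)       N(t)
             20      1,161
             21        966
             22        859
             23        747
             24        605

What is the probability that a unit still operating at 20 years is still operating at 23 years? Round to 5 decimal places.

The conditional survival probability is N(23)/N(20) = 747/1,161 = 0.643411.

0.64341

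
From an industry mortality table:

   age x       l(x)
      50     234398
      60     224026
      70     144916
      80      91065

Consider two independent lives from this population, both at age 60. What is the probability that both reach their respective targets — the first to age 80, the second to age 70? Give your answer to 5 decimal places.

p₁ = l(80)/l(60) = 91065/224026 = 0.406493; p₂ = l(70)/l(60) = 144916/224026 = 0.646871.
P(both) = p₁ × p₂ = 0.406493 × 0.646871 = 0.262949.

0.26295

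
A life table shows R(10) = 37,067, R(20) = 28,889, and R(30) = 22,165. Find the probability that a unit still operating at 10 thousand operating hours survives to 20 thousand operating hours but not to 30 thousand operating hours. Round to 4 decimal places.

0.1814

This is the probability of reaching 20 but not 30, conditional on being operational at 10: (R(20) − R(30)) / R(10).
= (28,889 − 22,165) / 37,067 = 6,724 / 37,067 = 0.181401.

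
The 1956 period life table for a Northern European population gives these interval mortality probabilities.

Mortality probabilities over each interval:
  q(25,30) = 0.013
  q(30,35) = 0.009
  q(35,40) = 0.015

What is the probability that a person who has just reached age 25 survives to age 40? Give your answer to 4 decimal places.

0.9634

The overall survival probability is (1 − 0.013) × (1 − 0.009) × (1 − 0.015).
= 0.987 × 0.991 × 0.985 = 0.963445.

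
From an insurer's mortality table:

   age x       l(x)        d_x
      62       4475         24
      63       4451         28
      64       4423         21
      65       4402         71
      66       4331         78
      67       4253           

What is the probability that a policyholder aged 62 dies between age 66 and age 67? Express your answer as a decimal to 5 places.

This is the probability of reaching 66 but not 67, conditional on being alive at 62: (l(66) − l(67)) / l(62).
= (4331 − 4253) / 4475 = 78 / 4475 = 0.017430.

0.01743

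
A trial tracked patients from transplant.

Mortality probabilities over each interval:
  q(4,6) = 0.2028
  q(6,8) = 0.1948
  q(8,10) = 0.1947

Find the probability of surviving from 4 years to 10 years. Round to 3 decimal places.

0.517

Chaining the interval survival probabilities: (1 − 0.2028) × (1 − 0.1948) × (1 − 0.1947).
= 0.7972 × 0.8052 × 0.8053 = 0.516926.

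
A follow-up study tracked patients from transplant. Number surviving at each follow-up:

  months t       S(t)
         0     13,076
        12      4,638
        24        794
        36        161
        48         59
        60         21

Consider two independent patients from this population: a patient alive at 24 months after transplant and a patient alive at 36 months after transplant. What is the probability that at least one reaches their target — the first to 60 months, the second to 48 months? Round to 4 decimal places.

p₁ = S(60)/S(24) = 21/794 = 0.026448; p₂ = S(48)/S(36) = 59/161 = 0.366460.
P(at least one) = 1 − (1−p₁)(1−p₂) = 1 − 0.973552 × 0.633540 = 0.383216.

0.3832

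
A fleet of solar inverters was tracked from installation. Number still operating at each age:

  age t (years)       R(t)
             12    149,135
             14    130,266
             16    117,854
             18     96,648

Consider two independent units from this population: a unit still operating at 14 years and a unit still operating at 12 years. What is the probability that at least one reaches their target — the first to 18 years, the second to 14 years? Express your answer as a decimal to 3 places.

0.967

p₁ = R(18)/R(14) = 96,648/130,266 = 0.741928; p₂ = R(14)/R(12) = 130,266/149,135 = 0.873477.
P(at least one) = 1 − (1−p₁)(1−p₂) = 1 − 0.258072 × 0.126523 = 0.967348.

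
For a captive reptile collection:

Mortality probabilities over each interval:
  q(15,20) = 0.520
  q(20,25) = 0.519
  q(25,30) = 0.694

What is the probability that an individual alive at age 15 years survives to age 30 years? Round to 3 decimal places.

The overall survival probability is (1 − 0.520) × (1 − 0.519) × (1 − 0.694).
= 0.480 × 0.481 × 0.306 = 0.070649.

0.071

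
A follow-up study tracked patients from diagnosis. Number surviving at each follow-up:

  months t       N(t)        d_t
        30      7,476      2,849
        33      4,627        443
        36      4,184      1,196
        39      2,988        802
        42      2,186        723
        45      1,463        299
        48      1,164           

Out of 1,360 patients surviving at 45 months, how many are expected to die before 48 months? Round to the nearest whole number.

The relevant probability is 1 − 1,164/1,463 = 0.204375.
Expected number = 1,360 × 0.204375 = 278.

278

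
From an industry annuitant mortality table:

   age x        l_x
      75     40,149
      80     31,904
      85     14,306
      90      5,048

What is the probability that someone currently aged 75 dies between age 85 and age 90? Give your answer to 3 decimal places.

This is the probability of reaching 85 but not 90, conditional on being alive at 75: (l_85 − l_90) / l_75.
= (14,306 − 5,048) / 40,149 = 9,258 / 40,149 = 0.230591.

0.231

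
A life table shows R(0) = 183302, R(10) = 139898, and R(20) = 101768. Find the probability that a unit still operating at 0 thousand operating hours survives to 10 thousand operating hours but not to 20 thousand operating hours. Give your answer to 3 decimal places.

This is the probability of reaching 10 but not 20, conditional on being operational at 0: (R(10) − R(20)) / R(0).
= (139898 − 101768) / 183302 = 38130 / 183302 = 0.208017.

0.208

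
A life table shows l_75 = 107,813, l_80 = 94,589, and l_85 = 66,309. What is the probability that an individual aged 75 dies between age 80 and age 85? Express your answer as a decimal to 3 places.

We want 5|5q75 = (l_80 − l_85)/l_75.
This is the probability of reaching 80 but not 85, conditional on being alive at 75: (l_80 − l_85) / l_75.
= (94,589 − 66,309) / 107,813 = 28,280 / 107,813 = 0.262306.

0.262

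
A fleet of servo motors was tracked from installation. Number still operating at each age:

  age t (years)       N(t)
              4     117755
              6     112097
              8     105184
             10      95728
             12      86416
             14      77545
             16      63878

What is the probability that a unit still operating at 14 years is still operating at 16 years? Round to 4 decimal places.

The conditional survival probability is N(16)/N(14) = 63878/77545 = 0.823754.

0.8238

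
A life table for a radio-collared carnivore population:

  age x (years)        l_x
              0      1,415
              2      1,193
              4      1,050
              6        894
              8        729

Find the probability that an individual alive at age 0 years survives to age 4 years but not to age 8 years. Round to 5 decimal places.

0.22686

This is the probability of reaching 4 but not 8, conditional on being alive at 0: (l_4 − l_8) / l_0.
= (1,050 − 729) / 1,415 = 321 / 1,415 = 0.226855.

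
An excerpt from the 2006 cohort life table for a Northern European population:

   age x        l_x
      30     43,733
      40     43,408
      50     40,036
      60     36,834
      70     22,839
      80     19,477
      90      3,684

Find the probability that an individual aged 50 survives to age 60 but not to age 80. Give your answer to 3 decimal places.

0.434

This is the probability of reaching 60 but not 80, conditional on being alive at 50: (l_60 − l_80) / l_50.
= (36,834 − 19,477) / 40,036 = 17,357 / 40,036 = 0.433535.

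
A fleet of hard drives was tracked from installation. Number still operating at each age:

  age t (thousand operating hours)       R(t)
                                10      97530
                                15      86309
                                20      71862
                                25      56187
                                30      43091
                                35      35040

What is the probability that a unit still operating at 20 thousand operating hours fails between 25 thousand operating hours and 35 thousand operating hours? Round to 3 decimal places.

This is the probability of reaching 25 but not 35, conditional on being operational at 20: (R(25) − R(35)) / R(20).
= (56187 − 35040) / 71862 = 21147 / 71862 = 0.294272.

0.294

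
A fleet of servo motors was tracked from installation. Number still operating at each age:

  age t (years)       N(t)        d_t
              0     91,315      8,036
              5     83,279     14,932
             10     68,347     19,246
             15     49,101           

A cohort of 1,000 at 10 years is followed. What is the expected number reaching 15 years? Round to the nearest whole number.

The relevant probability is 49,101/68,347 = 0.718408.
Expected number = 1,000 × 0.718408 = 718.

718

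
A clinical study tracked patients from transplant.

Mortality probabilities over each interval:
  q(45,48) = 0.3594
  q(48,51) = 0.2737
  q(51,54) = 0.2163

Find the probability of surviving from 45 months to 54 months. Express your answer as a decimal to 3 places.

The overall survival probability is (1 − 0.3594) × (1 − 0.2737) × (1 − 0.2163).
= 0.6406 × 0.7263 × 0.7837 = 0.364630.

0.365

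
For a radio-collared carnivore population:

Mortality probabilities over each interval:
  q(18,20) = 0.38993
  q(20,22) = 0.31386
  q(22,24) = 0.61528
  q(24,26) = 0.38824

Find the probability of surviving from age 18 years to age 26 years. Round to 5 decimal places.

0.09852

P(survive 18→26) = (1 − 0.38993) × (1 − 0.31386) × (1 − 0.61528) × (1 − 0.38824).
= 0.61007 × 0.68614 × 0.38472 × 0.61176 = 0.098519.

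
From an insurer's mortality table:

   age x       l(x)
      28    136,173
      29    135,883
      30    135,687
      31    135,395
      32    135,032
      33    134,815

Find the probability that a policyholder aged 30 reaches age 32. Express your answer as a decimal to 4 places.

The conditional survival probability is l(32)/l(30) = 135,032/135,687 = 0.995173.

0.9952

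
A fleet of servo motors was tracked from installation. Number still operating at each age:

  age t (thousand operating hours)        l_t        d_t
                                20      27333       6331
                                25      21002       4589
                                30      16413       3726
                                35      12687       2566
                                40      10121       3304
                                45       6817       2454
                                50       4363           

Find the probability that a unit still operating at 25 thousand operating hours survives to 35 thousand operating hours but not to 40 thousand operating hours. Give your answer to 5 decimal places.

0.12218

This is the probability of reaching 35 but not 40, conditional on being operational at 25: (l_35 − l_40) / l_25.
= (12687 − 10121) / 21002 = 2566 / 21002 = 0.122179.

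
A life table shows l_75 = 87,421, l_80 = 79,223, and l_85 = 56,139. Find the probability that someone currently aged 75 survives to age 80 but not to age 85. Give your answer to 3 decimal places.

We want 5|5q75 = (l_80 − l_85)/l_75.
This is the probability of reaching 80 but not 85, conditional on being alive at 75: (l_80 − l_85) / l_75.
= (79,223 − 56,139) / 87,421 = 23,084 / 87,421 = 0.264056.

0.264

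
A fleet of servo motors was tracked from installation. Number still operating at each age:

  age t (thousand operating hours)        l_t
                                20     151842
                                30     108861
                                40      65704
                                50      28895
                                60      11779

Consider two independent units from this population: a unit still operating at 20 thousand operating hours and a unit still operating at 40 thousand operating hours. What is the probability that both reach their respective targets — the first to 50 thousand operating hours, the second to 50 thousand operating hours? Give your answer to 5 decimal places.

p₁ = l_50/l_20 = 28895/151842 = 0.190296; p₂ = l_50/l_40 = 28895/65704 = 0.439775.
P(both) = p₁ × p₂ = 0.190296 × 0.439775 = 0.083687.

0.08369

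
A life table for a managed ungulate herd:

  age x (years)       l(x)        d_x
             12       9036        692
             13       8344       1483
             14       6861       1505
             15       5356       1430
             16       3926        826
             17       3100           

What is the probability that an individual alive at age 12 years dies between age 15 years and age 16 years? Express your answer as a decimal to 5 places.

0.15826

This is the probability of reaching 15 but not 16, conditional on being alive at 12: (l(15) − l(16)) / l(12).
= (5356 − 3926) / 9036 = 1430 / 9036 = 0.158256.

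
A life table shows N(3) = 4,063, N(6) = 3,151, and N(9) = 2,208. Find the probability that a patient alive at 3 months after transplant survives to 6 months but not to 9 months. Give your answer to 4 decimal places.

This is the probability of reaching 6 but not 9, conditional on being alive at 3: (N(6) − N(9)) / N(3).
= (3,151 − 2,208) / 4,063 = 943 / 4,063 = 0.232095.

0.2321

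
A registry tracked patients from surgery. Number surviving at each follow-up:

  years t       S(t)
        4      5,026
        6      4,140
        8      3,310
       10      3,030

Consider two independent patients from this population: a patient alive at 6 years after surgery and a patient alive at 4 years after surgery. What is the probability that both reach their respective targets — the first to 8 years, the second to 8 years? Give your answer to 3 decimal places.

p₁ = S(8)/S(6) = 3,310/4,140 = 0.799517; p₂ = S(8)/S(4) = 3,310/5,026 = 0.658575.
P(both) = p₁ × p₂ = 0.799517 × 0.658575 = 0.526542.

0.527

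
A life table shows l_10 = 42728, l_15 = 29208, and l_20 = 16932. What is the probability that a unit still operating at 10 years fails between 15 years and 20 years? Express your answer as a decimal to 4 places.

This is the probability of reaching 15 but not 20, conditional on being operational at 10: (l_15 − l_20) / l_10.
= (29208 − 16932) / 42728 = 12276 / 42728 = 0.287306.

0.2873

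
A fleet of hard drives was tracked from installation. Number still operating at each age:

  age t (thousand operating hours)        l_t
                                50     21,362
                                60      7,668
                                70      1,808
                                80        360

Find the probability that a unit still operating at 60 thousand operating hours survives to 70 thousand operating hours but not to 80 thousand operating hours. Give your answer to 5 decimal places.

This is the probability of reaching 70 but not 80, conditional on being operational at 60: (l_70 − l_80) / l_60.
= (1,808 − 360) / 7,668 = 1,448 / 7,668 = 0.188837.

0.18884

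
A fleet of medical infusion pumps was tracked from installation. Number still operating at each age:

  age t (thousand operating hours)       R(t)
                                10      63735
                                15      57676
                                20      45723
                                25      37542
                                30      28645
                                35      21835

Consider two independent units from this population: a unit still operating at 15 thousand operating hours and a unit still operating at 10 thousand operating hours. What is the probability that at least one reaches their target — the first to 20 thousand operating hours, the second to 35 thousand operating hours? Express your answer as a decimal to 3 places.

0.864

p₁ = R(20)/R(15) = 45723/57676 = 0.792756; p₂ = R(35)/R(10) = 21835/63735 = 0.342590.
P(at least one) = 1 − (1−p₁)(1−p₂) = 1 − 0.207244 × 0.657410 = 0.863756.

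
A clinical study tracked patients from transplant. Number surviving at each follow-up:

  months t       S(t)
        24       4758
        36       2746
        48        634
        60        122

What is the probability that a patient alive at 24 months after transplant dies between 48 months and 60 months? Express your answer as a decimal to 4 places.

0.1076

This is the probability of reaching 48 but not 60, conditional on being alive at 24: (S(48) − S(60)) / S(24).
= (634 − 122) / 4758 = 512 / 4758 = 0.107608.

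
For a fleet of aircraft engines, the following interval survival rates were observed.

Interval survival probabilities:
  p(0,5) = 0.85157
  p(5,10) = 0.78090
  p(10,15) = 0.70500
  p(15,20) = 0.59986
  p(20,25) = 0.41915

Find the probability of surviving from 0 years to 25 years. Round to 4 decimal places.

Chaining the interval survival probabilities: 0.85157 × 0.78090 × 0.70500 × 0.59986 × 0.41915.
= 0.117876.

0.1179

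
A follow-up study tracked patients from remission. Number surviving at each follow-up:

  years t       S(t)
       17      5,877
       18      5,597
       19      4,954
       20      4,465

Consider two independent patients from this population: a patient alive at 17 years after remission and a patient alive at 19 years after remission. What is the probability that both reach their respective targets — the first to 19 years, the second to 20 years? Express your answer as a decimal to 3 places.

p₁ = S(19)/S(17) = 4,954/5,877 = 0.842947; p₂ = S(20)/S(19) = 4,465/4,954 = 0.901292.
P(both) = p₁ × p₂ = 0.842947 × 0.901292 = 0.759741.

0.760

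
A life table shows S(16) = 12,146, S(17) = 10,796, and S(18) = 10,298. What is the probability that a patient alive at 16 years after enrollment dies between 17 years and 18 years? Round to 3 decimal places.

0.041

This is the probability of reaching 17 but not 18, conditional on being alive at 16: (S(17) − S(18)) / S(16).
= (10,796 − 10,298) / 12,146 = 498 / 12,146 = 0.041001.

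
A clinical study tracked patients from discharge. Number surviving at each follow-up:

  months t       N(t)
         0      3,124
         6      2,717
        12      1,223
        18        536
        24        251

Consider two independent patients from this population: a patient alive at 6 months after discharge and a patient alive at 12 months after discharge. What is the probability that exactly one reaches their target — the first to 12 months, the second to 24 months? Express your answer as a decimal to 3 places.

p₁ = N(12)/N(6) = 1,223/2,717 = 0.450129; p₂ = N(24)/N(12) = 251/1,223 = 0.205233.
P(exactly one) = p₁(1−p₂) + (1−p₁)p₂ = 0.357748 + 0.112852 = 0.470599.

0.471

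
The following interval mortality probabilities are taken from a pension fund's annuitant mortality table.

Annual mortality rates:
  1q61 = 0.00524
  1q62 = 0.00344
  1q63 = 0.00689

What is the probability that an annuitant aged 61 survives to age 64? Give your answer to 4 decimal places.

0.9845

The overall survival probability is (1 − 0.00524) × (1 − 0.00344) × (1 − 0.00689).
= 0.99476 × 0.99656 × 0.99311 = 0.984508.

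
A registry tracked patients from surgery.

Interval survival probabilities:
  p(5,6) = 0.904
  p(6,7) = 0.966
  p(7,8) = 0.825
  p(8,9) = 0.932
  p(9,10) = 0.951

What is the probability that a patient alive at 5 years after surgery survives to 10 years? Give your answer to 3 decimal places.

Chaining the interval survival probabilities: 0.904 × 0.966 × 0.825 × 0.932 × 0.951.
= 0.638552.

0.639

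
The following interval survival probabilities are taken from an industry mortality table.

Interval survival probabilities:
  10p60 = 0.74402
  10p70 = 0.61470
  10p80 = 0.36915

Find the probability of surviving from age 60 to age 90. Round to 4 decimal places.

30p60 = 0.74402 × 0.61470 × 0.36915.
= 0.168830.

0.1688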